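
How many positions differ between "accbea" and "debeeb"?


Comparing "accbea" and "debeeb" position by position:
  Position 0: 'a' vs 'd' => DIFFER
  Position 1: 'c' vs 'e' => DIFFER
  Position 2: 'c' vs 'b' => DIFFER
  Position 3: 'b' vs 'e' => DIFFER
  Position 4: 'e' vs 'e' => same
  Position 5: 'a' vs 'b' => DIFFER
Positions that differ: 5

5


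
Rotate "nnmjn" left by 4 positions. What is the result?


Input: "nnmjn", rotate left by 4
First 4 characters: "nnmj"
Remaining characters: "n"
Concatenate remaining + first: "n" + "nnmj" = "nnnmj"

nnnmj


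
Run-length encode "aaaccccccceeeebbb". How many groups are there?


Input: aaaccccccceeeebbb
Scanning for consecutive runs:
  Group 1: 'a' x 3 (positions 0-2)
  Group 2: 'c' x 7 (positions 3-9)
  Group 3: 'e' x 4 (positions 10-13)
  Group 4: 'b' x 3 (positions 14-16)
Total groups: 4

4


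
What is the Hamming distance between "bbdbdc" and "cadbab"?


Comparing "bbdbdc" and "cadbab" position by position:
  Position 0: 'b' vs 'c' => differ
  Position 1: 'b' vs 'a' => differ
  Position 2: 'd' vs 'd' => same
  Position 3: 'b' vs 'b' => same
  Position 4: 'd' vs 'a' => differ
  Position 5: 'c' vs 'b' => differ
Total differences (Hamming distance): 4

4


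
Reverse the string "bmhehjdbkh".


Input: bmhehjdbkh
Reading characters right to left:
  Position 9: 'h'
  Position 8: 'k'
  Position 7: 'b'
  Position 6: 'd'
  Position 5: 'j'
  Position 4: 'h'
  Position 3: 'e'
  Position 2: 'h'
  Position 1: 'm'
  Position 0: 'b'
Reversed: hkbdjhehmb

hkbdjhehmb


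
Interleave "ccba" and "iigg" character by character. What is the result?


Interleaving "ccba" and "iigg":
  Position 0: 'c' from first, 'i' from second => "ci"
  Position 1: 'c' from first, 'i' from second => "ci"
  Position 2: 'b' from first, 'g' from second => "bg"
  Position 3: 'a' from first, 'g' from second => "ag"
Result: cicibgag

cicibgag


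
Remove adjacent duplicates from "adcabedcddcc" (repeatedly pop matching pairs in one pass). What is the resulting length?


Input: adcabedcddcc
Stack-based adjacent duplicate removal:
  Read 'a': push. Stack: a
  Read 'd': push. Stack: ad
  Read 'c': push. Stack: adc
  Read 'a': push. Stack: adca
  Read 'b': push. Stack: adcab
  Read 'e': push. Stack: adcabe
  Read 'd': push. Stack: adcabed
  Read 'c': push. Stack: adcabedc
  Read 'd': push. Stack: adcabedcd
  Read 'd': matches stack top 'd' => pop. Stack: adcabedc
  Read 'c': matches stack top 'c' => pop. Stack: adcabed
  Read 'c': push. Stack: adcabedc
Final stack: "adcabedc" (length 8)

8


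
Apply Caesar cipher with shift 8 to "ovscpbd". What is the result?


Caesar cipher: shift "ovscpbd" by 8
  'o' (pos 14) + 8 = pos 22 = 'w'
  'v' (pos 21) + 8 = pos 3 = 'd'
  's' (pos 18) + 8 = pos 0 = 'a'
  'c' (pos 2) + 8 = pos 10 = 'k'
  'p' (pos 15) + 8 = pos 23 = 'x'
  'b' (pos 1) + 8 = pos 9 = 'j'
  'd' (pos 3) + 8 = pos 11 = 'l'
Result: wdakxjl

wdakxjl


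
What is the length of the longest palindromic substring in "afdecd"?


Input: "afdecd"
Checking substrings for palindromes:
  No multi-char palindromic substrings found
Longest palindromic substring: "a" with length 1

1


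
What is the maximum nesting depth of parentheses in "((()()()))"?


Input: "((()()()))"
Tracking depth:
  Position 0 '(': depth becomes 1
  Position 1 '(': depth becomes 2
  Position 2 '(': depth becomes 3
  Position 3 ')': depth becomes 2
  Position 4 '(': depth becomes 3
  Position 5 ')': depth becomes 2
  Position 6 '(': depth becomes 3
  Position 7 ')': depth becomes 2
  Position 8 ')': depth becomes 1
  Position 9 ')': depth becomes 0
Maximum depth reached: 3

3


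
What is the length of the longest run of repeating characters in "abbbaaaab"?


Input: "abbbaaaab"
Scanning for longest run:
  Position 1 ('b'): new char, reset run to 1
  Position 2 ('b'): continues run of 'b', length=2
  Position 3 ('b'): continues run of 'b', length=3
  Position 4 ('a'): new char, reset run to 1
  Position 5 ('a'): continues run of 'a', length=2
  Position 6 ('a'): continues run of 'a', length=3
  Position 7 ('a'): continues run of 'a', length=4
  Position 8 ('b'): new char, reset run to 1
Longest run: 'a' with length 4

4


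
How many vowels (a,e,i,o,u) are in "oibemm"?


Input: oibemm
Checking each character:
  'o' at position 0: vowel (running total: 1)
  'i' at position 1: vowel (running total: 2)
  'b' at position 2: consonant
  'e' at position 3: vowel (running total: 3)
  'm' at position 4: consonant
  'm' at position 5: consonant
Total vowels: 3

3


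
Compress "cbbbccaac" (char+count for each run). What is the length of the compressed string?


Input: cbbbccaac
Runs:
  'c' x 1 => "c1"
  'b' x 3 => "b3"
  'c' x 2 => "c2"
  'a' x 2 => "a2"
  'c' x 1 => "c1"
Compressed: "c1b3c2a2c1"
Compressed length: 10

10


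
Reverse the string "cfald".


Input: cfald
Reading characters right to left:
  Position 4: 'd'
  Position 3: 'l'
  Position 2: 'a'
  Position 1: 'f'
  Position 0: 'c'
Reversed: dlafc

dlafc


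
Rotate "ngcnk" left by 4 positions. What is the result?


Input: "ngcnk", rotate left by 4
First 4 characters: "ngcn"
Remaining characters: "k"
Concatenate remaining + first: "k" + "ngcn" = "kngcn"

kngcn


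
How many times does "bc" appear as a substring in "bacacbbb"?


Searching for "bc" in "bacacbbb"
Scanning each position:
  Position 0: "ba" => no
  Position 1: "ac" => no
  Position 2: "ca" => no
  Position 3: "ac" => no
  Position 4: "cb" => no
  Position 5: "bb" => no
  Position 6: "bb" => no
Total occurrences: 0

0


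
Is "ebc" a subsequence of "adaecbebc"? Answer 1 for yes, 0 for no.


Check if "ebc" is a subsequence of "adaecbebc"
Greedy scan:
  Position 0 ('a'): no match needed
  Position 1 ('d'): no match needed
  Position 2 ('a'): no match needed
  Position 3 ('e'): matches sub[0] = 'e'
  Position 4 ('c'): no match needed
  Position 5 ('b'): matches sub[1] = 'b'
  Position 6 ('e'): no match needed
  Position 7 ('b'): no match needed
  Position 8 ('c'): matches sub[2] = 'c'
All 3 characters matched => is a subsequence

1


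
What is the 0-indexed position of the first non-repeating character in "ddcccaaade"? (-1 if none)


Input: ddcccaaade
Character frequencies:
  'a': 3
  'c': 3
  'd': 3
  'e': 1
Scanning left to right for freq == 1:
  Position 0 ('d'): freq=3, skip
  Position 1 ('d'): freq=3, skip
  Position 2 ('c'): freq=3, skip
  Position 3 ('c'): freq=3, skip
  Position 4 ('c'): freq=3, skip
  Position 5 ('a'): freq=3, skip
  Position 6 ('a'): freq=3, skip
  Position 7 ('a'): freq=3, skip
  Position 8 ('d'): freq=3, skip
  Position 9 ('e'): unique! => answer = 9

9


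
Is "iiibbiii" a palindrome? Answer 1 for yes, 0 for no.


Input: iiibbiii
Reversed: iiibbiii
  Compare pos 0 ('i') with pos 7 ('i'): match
  Compare pos 1 ('i') with pos 6 ('i'): match
  Compare pos 2 ('i') with pos 5 ('i'): match
  Compare pos 3 ('b') with pos 4 ('b'): match
Result: palindrome

1


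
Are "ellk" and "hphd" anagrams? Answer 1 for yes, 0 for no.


Strings: "ellk", "hphd"
Sorted first:  ekll
Sorted second: dhhp
Differ at position 0: 'e' vs 'd' => not anagrams

0


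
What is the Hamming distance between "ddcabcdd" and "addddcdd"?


Comparing "ddcabcdd" and "addddcdd" position by position:
  Position 0: 'd' vs 'a' => differ
  Position 1: 'd' vs 'd' => same
  Position 2: 'c' vs 'd' => differ
  Position 3: 'a' vs 'd' => differ
  Position 4: 'b' vs 'd' => differ
  Position 5: 'c' vs 'c' => same
  Position 6: 'd' vs 'd' => same
  Position 7: 'd' vs 'd' => same
Total differences (Hamming distance): 4

4


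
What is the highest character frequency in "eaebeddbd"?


Input: eaebeddbd
Character counts:
  'a': 1
  'b': 2
  'd': 3
  'e': 3
Maximum frequency: 3

3


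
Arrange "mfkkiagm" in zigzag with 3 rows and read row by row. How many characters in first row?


Zigzag "mfkkiagm" into 3 rows:
Placing characters:
  'm' => row 0
  'f' => row 1
  'k' => row 2
  'k' => row 1
  'i' => row 0
  'a' => row 1
  'g' => row 2
  'm' => row 1
Rows:
  Row 0: "mi"
  Row 1: "fkam"
  Row 2: "kg"
First row length: 2

2


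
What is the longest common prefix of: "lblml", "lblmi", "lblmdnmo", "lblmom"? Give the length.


Words: lblml, lblmi, lblmdnmo, lblmom
  Position 0: all 'l' => match
  Position 1: all 'b' => match
  Position 2: all 'l' => match
  Position 3: all 'm' => match
  Position 4: ('l', 'i', 'd', 'o') => mismatch, stop
LCP = "lblm" (length 4)

4


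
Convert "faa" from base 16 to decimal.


Input: "faa" in base 16
Positional expansion:
  Digit 'f' (value 15) x 16^2 = 3840
  Digit 'a' (value 10) x 16^1 = 160
  Digit 'a' (value 10) x 16^0 = 10
Sum = 4010

4010


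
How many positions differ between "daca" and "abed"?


Comparing "daca" and "abed" position by position:
  Position 0: 'd' vs 'a' => DIFFER
  Position 1: 'a' vs 'b' => DIFFER
  Position 2: 'c' vs 'e' => DIFFER
  Position 3: 'a' vs 'd' => DIFFER
Positions that differ: 4

4


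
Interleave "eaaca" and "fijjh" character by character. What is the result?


Interleaving "eaaca" and "fijjh":
  Position 0: 'e' from first, 'f' from second => "ef"
  Position 1: 'a' from first, 'i' from second => "ai"
  Position 2: 'a' from first, 'j' from second => "aj"
  Position 3: 'c' from first, 'j' from second => "cj"
  Position 4: 'a' from first, 'h' from second => "ah"
Result: efaiajcjah

efaiajcjah


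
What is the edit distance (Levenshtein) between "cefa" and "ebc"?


Computing edit distance: "cefa" -> "ebc"
DP table:
           e    b    c
      0    1    2    3
  c   1    1    2    2
  e   2    1    2    3
  f   3    2    2    3
  a   4    3    3    3
Edit distance = dp[4][3] = 3

3


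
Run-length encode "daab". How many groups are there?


Input: daab
Scanning for consecutive runs:
  Group 1: 'd' x 1 (positions 0-0)
  Group 2: 'a' x 2 (positions 1-2)
  Group 3: 'b' x 1 (positions 3-3)
Total groups: 3

3


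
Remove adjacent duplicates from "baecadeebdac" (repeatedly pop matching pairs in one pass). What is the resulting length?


Input: baecadeebdac
Stack-based adjacent duplicate removal:
  Read 'b': push. Stack: b
  Read 'a': push. Stack: ba
  Read 'e': push. Stack: bae
  Read 'c': push. Stack: baec
  Read 'a': push. Stack: baeca
  Read 'd': push. Stack: baecad
  Read 'e': push. Stack: baecade
  Read 'e': matches stack top 'e' => pop. Stack: baecad
  Read 'b': push. Stack: baecadb
  Read 'd': push. Stack: baecadbd
  Read 'a': push. Stack: baecadbda
  Read 'c': push. Stack: baecadbdac
Final stack: "baecadbdac" (length 10)

10


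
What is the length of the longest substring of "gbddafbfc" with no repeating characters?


Input: "gbddafbfc"
Sliding window (track last position of each char):
  Position 0 ('g'): window [0,0] length 1 -- new best
  Position 1 ('b'): window [0,1] length 2 -- new best
  Position 2 ('d'): window [0,2] length 3 -- new best
  Position 3 ('d'): repeat (last at 2), move window start to 3
  Position 3 ('d'): window [3,3] length 1
  Position 4 ('a'): window [3,4] length 2
  Position 5 ('f'): window [3,5] length 3
  Position 6 ('b'): window [3,6] length 4 -- new best
  Position 7 ('f'): repeat (last at 5), move window start to 6
  Position 7 ('f'): window [6,7] length 2
  Position 8 ('c'): window [6,8] length 3
Longest substring with no repeats: "dafb" with length 4

4


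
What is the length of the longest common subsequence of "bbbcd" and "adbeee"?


LCS of "bbbcd" and "adbeee"
DP table:
           a    d    b    e    e    e
      0    0    0    0    0    0    0
  b   0    0    0    1    1    1    1
  b   0    0    0    1    1    1    1
  b   0    0    0    1    1    1    1
  c   0    0    0    1    1    1    1
  d   0    0    1    1    1    1    1
LCS length = dp[5][6] = 1

1


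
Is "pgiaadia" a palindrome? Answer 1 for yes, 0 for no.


Input: pgiaadia
Reversed: aidaaigp
  Compare pos 0 ('p') with pos 7 ('a'): MISMATCH
  Compare pos 1 ('g') with pos 6 ('i'): MISMATCH
  Compare pos 2 ('i') with pos 5 ('d'): MISMATCH
  Compare pos 3 ('a') with pos 4 ('a'): match
Result: not a palindrome

0


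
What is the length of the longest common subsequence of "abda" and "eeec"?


LCS of "abda" and "eeec"
DP table:
           e    e    e    c
      0    0    0    0    0
  a   0    0    0    0    0
  b   0    0    0    0    0
  d   0    0    0    0    0
  a   0    0    0    0    0
LCS length = dp[4][4] = 0

0


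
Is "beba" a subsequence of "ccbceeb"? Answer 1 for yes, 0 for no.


Check if "beba" is a subsequence of "ccbceeb"
Greedy scan:
  Position 0 ('c'): no match needed
  Position 1 ('c'): no match needed
  Position 2 ('b'): matches sub[0] = 'b'
  Position 3 ('c'): no match needed
  Position 4 ('e'): matches sub[1] = 'e'
  Position 5 ('e'): no match needed
  Position 6 ('b'): matches sub[2] = 'b'
Only matched 3/4 characters => not a subsequence

0


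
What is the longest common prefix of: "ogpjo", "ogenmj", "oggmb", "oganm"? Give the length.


Words: ogpjo, ogenmj, oggmb, oganm
  Position 0: all 'o' => match
  Position 1: all 'g' => match
  Position 2: ('p', 'e', 'g', 'a') => mismatch, stop
LCP = "og" (length 2)

2


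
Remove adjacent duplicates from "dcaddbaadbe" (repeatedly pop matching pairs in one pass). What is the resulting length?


Input: dcaddbaadbe
Stack-based adjacent duplicate removal:
  Read 'd': push. Stack: d
  Read 'c': push. Stack: dc
  Read 'a': push. Stack: dca
  Read 'd': push. Stack: dcad
  Read 'd': matches stack top 'd' => pop. Stack: dca
  Read 'b': push. Stack: dcab
  Read 'a': push. Stack: dcaba
  Read 'a': matches stack top 'a' => pop. Stack: dcab
  Read 'd': push. Stack: dcabd
  Read 'b': push. Stack: dcabdb
  Read 'e': push. Stack: dcabdbe
Final stack: "dcabdbe" (length 7)

7


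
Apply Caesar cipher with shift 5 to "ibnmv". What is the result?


Caesar cipher: shift "ibnmv" by 5
  'i' (pos 8) + 5 = pos 13 = 'n'
  'b' (pos 1) + 5 = pos 6 = 'g'
  'n' (pos 13) + 5 = pos 18 = 's'
  'm' (pos 12) + 5 = pos 17 = 'r'
  'v' (pos 21) + 5 = pos 0 = 'a'
Result: ngsra

ngsra


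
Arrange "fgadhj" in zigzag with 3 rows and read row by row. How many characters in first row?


Zigzag "fgadhj" into 3 rows:
Placing characters:
  'f' => row 0
  'g' => row 1
  'a' => row 2
  'd' => row 1
  'h' => row 0
  'j' => row 1
Rows:
  Row 0: "fh"
  Row 1: "gdj"
  Row 2: "a"
First row length: 2

2


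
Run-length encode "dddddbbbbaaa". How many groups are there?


Input: dddddbbbbaaa
Scanning for consecutive runs:
  Group 1: 'd' x 5 (positions 0-4)
  Group 2: 'b' x 4 (positions 5-8)
  Group 3: 'a' x 3 (positions 9-11)
Total groups: 3

3


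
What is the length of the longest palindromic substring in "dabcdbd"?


Input: "dabcdbd"
Checking substrings for palindromes:
  [4:7] "dbd" (len 3) => palindrome
Longest palindromic substring: "dbd" with length 3

3


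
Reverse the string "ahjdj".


Input: ahjdj
Reading characters right to left:
  Position 4: 'j'
  Position 3: 'd'
  Position 2: 'j'
  Position 1: 'h'
  Position 0: 'a'
Reversed: jdjha

jdjha


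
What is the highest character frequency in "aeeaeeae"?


Input: aeeaeeae
Character counts:
  'a': 3
  'e': 5
Maximum frequency: 5

5


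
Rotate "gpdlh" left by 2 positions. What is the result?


Input: "gpdlh", rotate left by 2
First 2 characters: "gp"
Remaining characters: "dlh"
Concatenate remaining + first: "dlh" + "gp" = "dlhgp"

dlhgp


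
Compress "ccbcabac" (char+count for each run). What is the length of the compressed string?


Input: ccbcabac
Runs:
  'c' x 2 => "c2"
  'b' x 1 => "b1"
  'c' x 1 => "c1"
  'a' x 1 => "a1"
  'b' x 1 => "b1"
  'a' x 1 => "a1"
  'c' x 1 => "c1"
Compressed: "c2b1c1a1b1a1c1"
Compressed length: 14

14


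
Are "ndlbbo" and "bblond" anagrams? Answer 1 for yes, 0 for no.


Strings: "ndlbbo", "bblond"
Sorted first:  bbdlno
Sorted second: bbdlno
Sorted forms match => anagrams

1


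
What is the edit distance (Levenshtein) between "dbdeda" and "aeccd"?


Computing edit distance: "dbdeda" -> "aeccd"
DP table:
           a    e    c    c    d
      0    1    2    3    4    5
  d   1    1    2    3    4    4
  b   2    2    2    3    4    5
  d   3    3    3    3    4    4
  e   4    4    3    4    4    5
  d   5    5    4    4    5    4
  a   6    5    5    5    5    5
Edit distance = dp[6][5] = 5

5


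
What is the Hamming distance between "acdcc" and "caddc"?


Comparing "acdcc" and "caddc" position by position:
  Position 0: 'a' vs 'c' => differ
  Position 1: 'c' vs 'a' => differ
  Position 2: 'd' vs 'd' => same
  Position 3: 'c' vs 'd' => differ
  Position 4: 'c' vs 'c' => same
Total differences (Hamming distance): 3

3


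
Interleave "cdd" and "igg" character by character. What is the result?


Interleaving "cdd" and "igg":
  Position 0: 'c' from first, 'i' from second => "ci"
  Position 1: 'd' from first, 'g' from second => "dg"
  Position 2: 'd' from first, 'g' from second => "dg"
Result: cidgdg

cidgdg


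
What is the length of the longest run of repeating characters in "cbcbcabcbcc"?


Input: "cbcbcabcbcc"
Scanning for longest run:
  Position 1 ('b'): new char, reset run to 1
  Position 2 ('c'): new char, reset run to 1
  Position 3 ('b'): new char, reset run to 1
  Position 4 ('c'): new char, reset run to 1
  Position 5 ('a'): new char, reset run to 1
  Position 6 ('b'): new char, reset run to 1
  Position 7 ('c'): new char, reset run to 1
  Position 8 ('b'): new char, reset run to 1
  Position 9 ('c'): new char, reset run to 1
  Position 10 ('c'): continues run of 'c', length=2
Longest run: 'c' with length 2

2


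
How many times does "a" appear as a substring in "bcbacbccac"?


Searching for "a" in "bcbacbccac"
Scanning each position:
  Position 0: "b" => no
  Position 1: "c" => no
  Position 2: "b" => no
  Position 3: "a" => MATCH
  Position 4: "c" => no
  Position 5: "b" => no
  Position 6: "c" => no
  Position 7: "c" => no
  Position 8: "a" => MATCH
  Position 9: "c" => no
Total occurrences: 2

2


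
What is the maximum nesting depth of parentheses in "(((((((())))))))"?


Input: "(((((((())))))))"
Tracking depth:
  Position 0 '(': depth becomes 1
  Position 1 '(': depth becomes 2
  Position 2 '(': depth becomes 3
  Position 3 '(': depth becomes 4
  Position 4 '(': depth becomes 5
  Position 5 '(': depth becomes 6
  Position 6 '(': depth becomes 7
  Position 7 '(': depth becomes 8
  Position 8 ')': depth becomes 7
  Position 9 ')': depth becomes 6
  Position 10 ')': depth becomes 5
  Position 11 ')': depth becomes 4
  Position 12 ')': depth becomes 3
  Position 13 ')': depth becomes 2
  Position 14 ')': depth becomes 1
  Position 15 ')': depth becomes 0
Maximum depth reached: 8

8


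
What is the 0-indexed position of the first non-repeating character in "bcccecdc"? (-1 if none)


Input: bcccecdc
Character frequencies:
  'b': 1
  'c': 5
  'd': 1
  'e': 1
Scanning left to right for freq == 1:
  Position 0 ('b'): unique! => answer = 0

0


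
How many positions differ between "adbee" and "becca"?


Comparing "adbee" and "becca" position by position:
  Position 0: 'a' vs 'b' => DIFFER
  Position 1: 'd' vs 'e' => DIFFER
  Position 2: 'b' vs 'c' => DIFFER
  Position 3: 'e' vs 'c' => DIFFER
  Position 4: 'e' vs 'a' => DIFFER
Positions that differ: 5

5


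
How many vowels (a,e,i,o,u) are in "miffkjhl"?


Input: miffkjhl
Checking each character:
  'm' at position 0: consonant
  'i' at position 1: vowel (running total: 1)
  'f' at position 2: consonant
  'f' at position 3: consonant
  'k' at position 4: consonant
  'j' at position 5: consonant
  'h' at position 6: consonant
  'l' at position 7: consonant
Total vowels: 1

1


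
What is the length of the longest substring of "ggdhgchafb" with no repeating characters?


Input: "ggdhgchafb"
Sliding window (track last position of each char):
  Position 0 ('g'): window [0,0] length 1 -- new best
  Position 1 ('g'): repeat (last at 0), move window start to 1
  Position 1 ('g'): window [1,1] length 1
  Position 2 ('d'): window [1,2] length 2 -- new best
  Position 3 ('h'): window [1,3] length 3 -- new best
  Position 4 ('g'): repeat (last at 1), move window start to 2
  Position 4 ('g'): window [2,4] length 3
  Position 5 ('c'): window [2,5] length 4 -- new best
  Position 6 ('h'): repeat (last at 3), move window start to 4
  Position 6 ('h'): window [4,6] length 3
  Position 7 ('a'): window [4,7] length 4
  Position 8 ('f'): window [4,8] length 5 -- new best
  Position 9 ('b'): window [4,9] length 6 -- new best
Longest substring with no repeats: "gchafb" with length 6

6


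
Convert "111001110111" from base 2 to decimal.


Input: "111001110111" in base 2
Positional expansion:
  Digit '1' (value 1) x 2^11 = 2048
  Digit '1' (value 1) x 2^10 = 1024
  Digit '1' (value 1) x 2^9 = 512
  Digit '0' (value 0) x 2^8 = 0
  Digit '0' (value 0) x 2^7 = 0
  Digit '1' (value 1) x 2^6 = 64
  Digit '1' (value 1) x 2^5 = 32
  Digit '1' (value 1) x 2^4 = 16
  Digit '0' (value 0) x 2^3 = 0
  Digit '1' (value 1) x 2^2 = 4
  Digit '1' (value 1) x 2^1 = 2
  Digit '1' (value 1) x 2^0 = 1
Sum = 3703

3703


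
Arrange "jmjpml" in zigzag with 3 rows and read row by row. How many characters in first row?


Zigzag "jmjpml" into 3 rows:
Placing characters:
  'j' => row 0
  'm' => row 1
  'j' => row 2
  'p' => row 1
  'm' => row 0
  'l' => row 1
Rows:
  Row 0: "jm"
  Row 1: "mpl"
  Row 2: "j"
First row length: 2

2


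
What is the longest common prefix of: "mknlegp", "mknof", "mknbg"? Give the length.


Words: mknlegp, mknof, mknbg
  Position 0: all 'm' => match
  Position 1: all 'k' => match
  Position 2: all 'n' => match
  Position 3: ('l', 'o', 'b') => mismatch, stop
LCP = "mkn" (length 3)

3


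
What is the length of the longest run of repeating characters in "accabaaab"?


Input: "accabaaab"
Scanning for longest run:
  Position 1 ('c'): new char, reset run to 1
  Position 2 ('c'): continues run of 'c', length=2
  Position 3 ('a'): new char, reset run to 1
  Position 4 ('b'): new char, reset run to 1
  Position 5 ('a'): new char, reset run to 1
  Position 6 ('a'): continues run of 'a', length=2
  Position 7 ('a'): continues run of 'a', length=3
  Position 8 ('b'): new char, reset run to 1
Longest run: 'a' with length 3

3


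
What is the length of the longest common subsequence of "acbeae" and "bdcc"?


LCS of "acbeae" and "bdcc"
DP table:
           b    d    c    c
      0    0    0    0    0
  a   0    0    0    0    0
  c   0    0    0    1    1
  b   0    1    1    1    1
  e   0    1    1    1    1
  a   0    1    1    1    1
  e   0    1    1    1    1
LCS length = dp[6][4] = 1

1


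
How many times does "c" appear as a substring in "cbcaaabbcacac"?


Searching for "c" in "cbcaaabbcacac"
Scanning each position:
  Position 0: "c" => MATCH
  Position 1: "b" => no
  Position 2: "c" => MATCH
  Position 3: "a" => no
  Position 4: "a" => no
  Position 5: "a" => no
  Position 6: "b" => no
  Position 7: "b" => no
  Position 8: "c" => MATCH
  Position 9: "a" => no
  Position 10: "c" => MATCH
  Position 11: "a" => no
  Position 12: "c" => MATCH
Total occurrences: 5

5


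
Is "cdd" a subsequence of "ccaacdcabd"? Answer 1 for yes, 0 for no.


Check if "cdd" is a subsequence of "ccaacdcabd"
Greedy scan:
  Position 0 ('c'): matches sub[0] = 'c'
  Position 1 ('c'): no match needed
  Position 2 ('a'): no match needed
  Position 3 ('a'): no match needed
  Position 4 ('c'): no match needed
  Position 5 ('d'): matches sub[1] = 'd'
  Position 6 ('c'): no match needed
  Position 7 ('a'): no match needed
  Position 8 ('b'): no match needed
  Position 9 ('d'): matches sub[2] = 'd'
All 3 characters matched => is a subsequence

1


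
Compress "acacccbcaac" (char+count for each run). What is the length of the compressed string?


Input: acacccbcaac
Runs:
  'a' x 1 => "a1"
  'c' x 1 => "c1"
  'a' x 1 => "a1"
  'c' x 3 => "c3"
  'b' x 1 => "b1"
  'c' x 1 => "c1"
  'a' x 2 => "a2"
  'c' x 1 => "c1"
Compressed: "a1c1a1c3b1c1a2c1"
Compressed length: 16

16


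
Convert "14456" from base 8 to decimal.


Input: "14456" in base 8
Positional expansion:
  Digit '1' (value 1) x 8^4 = 4096
  Digit '4' (value 4) x 8^3 = 2048
  Digit '4' (value 4) x 8^2 = 256
  Digit '5' (value 5) x 8^1 = 40
  Digit '6' (value 6) x 8^0 = 6
Sum = 6446

6446


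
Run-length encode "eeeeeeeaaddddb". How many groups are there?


Input: eeeeeeeaaddddb
Scanning for consecutive runs:
  Group 1: 'e' x 7 (positions 0-6)
  Group 2: 'a' x 2 (positions 7-8)
  Group 3: 'd' x 4 (positions 9-12)
  Group 4: 'b' x 1 (positions 13-13)
Total groups: 4

4


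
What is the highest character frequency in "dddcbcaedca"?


Input: dddcbcaedca
Character counts:
  'a': 2
  'b': 1
  'c': 3
  'd': 4
  'e': 1
Maximum frequency: 4

4


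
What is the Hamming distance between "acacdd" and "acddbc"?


Comparing "acacdd" and "acddbc" position by position:
  Position 0: 'a' vs 'a' => same
  Position 1: 'c' vs 'c' => same
  Position 2: 'a' vs 'd' => differ
  Position 3: 'c' vs 'd' => differ
  Position 4: 'd' vs 'b' => differ
  Position 5: 'd' vs 'c' => differ
Total differences (Hamming distance): 4

4


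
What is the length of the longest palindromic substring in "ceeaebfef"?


Input: "ceeaebfef"
Checking substrings for palindromes:
  [2:5] "eae" (len 3) => palindrome
  [6:9] "fef" (len 3) => palindrome
  [1:3] "ee" (len 2) => palindrome
Longest palindromic substring: "eae" with length 3

3


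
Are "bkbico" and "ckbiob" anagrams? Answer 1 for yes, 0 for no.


Strings: "bkbico", "ckbiob"
Sorted first:  bbciko
Sorted second: bbciko
Sorted forms match => anagrams

1


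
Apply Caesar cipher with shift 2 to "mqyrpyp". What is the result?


Caesar cipher: shift "mqyrpyp" by 2
  'm' (pos 12) + 2 = pos 14 = 'o'
  'q' (pos 16) + 2 = pos 18 = 's'
  'y' (pos 24) + 2 = pos 0 = 'a'
  'r' (pos 17) + 2 = pos 19 = 't'
  'p' (pos 15) + 2 = pos 17 = 'r'
  'y' (pos 24) + 2 = pos 0 = 'a'
  'p' (pos 15) + 2 = pos 17 = 'r'
Result: osatrar

osatrar


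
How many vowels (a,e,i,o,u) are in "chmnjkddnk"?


Input: chmnjkddnk
Checking each character:
  'c' at position 0: consonant
  'h' at position 1: consonant
  'm' at position 2: consonant
  'n' at position 3: consonant
  'j' at position 4: consonant
  'k' at position 5: consonant
  'd' at position 6: consonant
  'd' at position 7: consonant
  'n' at position 8: consonant
  'k' at position 9: consonant
Total vowels: 0

0


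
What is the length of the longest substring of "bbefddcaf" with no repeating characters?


Input: "bbefddcaf"
Sliding window (track last position of each char):
  Position 0 ('b'): window [0,0] length 1 -- new best
  Position 1 ('b'): repeat (last at 0), move window start to 1
  Position 1 ('b'): window [1,1] length 1
  Position 2 ('e'): window [1,2] length 2 -- new best
  Position 3 ('f'): window [1,3] length 3 -- new best
  Position 4 ('d'): window [1,4] length 4 -- new best
  Position 5 ('d'): repeat (last at 4), move window start to 5
  Position 5 ('d'): window [5,5] length 1
  Position 6 ('c'): window [5,6] length 2
  Position 7 ('a'): window [5,7] length 3
  Position 8 ('f'): window [5,8] length 4
Longest substring with no repeats: "befd" with length 4

4


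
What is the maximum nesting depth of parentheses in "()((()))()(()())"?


Input: "()((()))()(()())"
Tracking depth:
  Position 0 '(': depth becomes 1
  Position 1 ')': depth becomes 0
  Position 2 '(': depth becomes 1
  Position 3 '(': depth becomes 2
  Position 4 '(': depth becomes 3
  Position 5 ')': depth becomes 2
  Position 6 ')': depth becomes 1
  Position 7 ')': depth becomes 0
  Position 8 '(': depth becomes 1
  Position 9 ')': depth becomes 0
  Position 10 '(': depth becomes 1
  Position 11 '(': depth becomes 2
  Position 12 ')': depth becomes 1
  Position 13 '(': depth becomes 2
  Position 14 ')': depth becomes 1
  Position 15 ')': depth becomes 0
Maximum depth reached: 3

3


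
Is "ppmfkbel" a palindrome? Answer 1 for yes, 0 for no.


Input: ppmfkbel
Reversed: lebkfmpp
  Compare pos 0 ('p') with pos 7 ('l'): MISMATCH
  Compare pos 1 ('p') with pos 6 ('e'): MISMATCH
  Compare pos 2 ('m') with pos 5 ('b'): MISMATCH
  Compare pos 3 ('f') with pos 4 ('k'): MISMATCH
Result: not a palindrome

0


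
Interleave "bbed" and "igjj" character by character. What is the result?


Interleaving "bbed" and "igjj":
  Position 0: 'b' from first, 'i' from second => "bi"
  Position 1: 'b' from first, 'g' from second => "bg"
  Position 2: 'e' from first, 'j' from second => "ej"
  Position 3: 'd' from first, 'j' from second => "dj"
Result: bibgejdj

bibgejdj


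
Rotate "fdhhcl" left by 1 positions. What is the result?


Input: "fdhhcl", rotate left by 1
First 1 characters: "f"
Remaining characters: "dhhcl"
Concatenate remaining + first: "dhhcl" + "f" = "dhhclf"

dhhclf


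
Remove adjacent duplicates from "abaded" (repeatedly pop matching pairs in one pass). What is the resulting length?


Input: abaded
Stack-based adjacent duplicate removal:
  Read 'a': push. Stack: a
  Read 'b': push. Stack: ab
  Read 'a': push. Stack: aba
  Read 'd': push. Stack: abad
  Read 'e': push. Stack: abade
  Read 'd': push. Stack: abaded
Final stack: "abaded" (length 6)

6


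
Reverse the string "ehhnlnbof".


Input: ehhnlnbof
Reading characters right to left:
  Position 8: 'f'
  Position 7: 'o'
  Position 6: 'b'
  Position 5: 'n'
  Position 4: 'l'
  Position 3: 'n'
  Position 2: 'h'
  Position 1: 'h'
  Position 0: 'e'
Reversed: fobnlnhhe

fobnlnhhe


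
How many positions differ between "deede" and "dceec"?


Comparing "deede" and "dceec" position by position:
  Position 0: 'd' vs 'd' => same
  Position 1: 'e' vs 'c' => DIFFER
  Position 2: 'e' vs 'e' => same
  Position 3: 'd' vs 'e' => DIFFER
  Position 4: 'e' vs 'c' => DIFFER
Positions that differ: 3

3


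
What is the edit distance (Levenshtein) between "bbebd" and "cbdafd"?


Computing edit distance: "bbebd" -> "cbdafd"
DP table:
           c    b    d    a    f    d
      0    1    2    3    4    5    6
  b   1    1    1    2    3    4    5
  b   2    2    1    2    3    4    5
  e   3    3    2    2    3    4    5
  b   4    4    3    3    3    4    5
  d   5    5    4    3    4    4    4
Edit distance = dp[5][6] = 4

4


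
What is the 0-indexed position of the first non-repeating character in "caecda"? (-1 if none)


Input: caecda
Character frequencies:
  'a': 2
  'c': 2
  'd': 1
  'e': 1
Scanning left to right for freq == 1:
  Position 0 ('c'): freq=2, skip
  Position 1 ('a'): freq=2, skip
  Position 2 ('e'): unique! => answer = 2

2


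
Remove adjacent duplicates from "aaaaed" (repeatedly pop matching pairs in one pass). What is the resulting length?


Input: aaaaed
Stack-based adjacent duplicate removal:
  Read 'a': push. Stack: a
  Read 'a': matches stack top 'a' => pop. Stack: (empty)
  Read 'a': push. Stack: a
  Read 'a': matches stack top 'a' => pop. Stack: (empty)
  Read 'e': push. Stack: e
  Read 'd': push. Stack: ed
Final stack: "ed" (length 2)

2


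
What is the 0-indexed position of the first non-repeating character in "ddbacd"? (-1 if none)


Input: ddbacd
Character frequencies:
  'a': 1
  'b': 1
  'c': 1
  'd': 3
Scanning left to right for freq == 1:
  Position 0 ('d'): freq=3, skip
  Position 1 ('d'): freq=3, skip
  Position 2 ('b'): unique! => answer = 2

2


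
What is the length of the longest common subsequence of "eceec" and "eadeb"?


LCS of "eceec" and "eadeb"
DP table:
           e    a    d    e    b
      0    0    0    0    0    0
  e   0    1    1    1    1    1
  c   0    1    1    1    1    1
  e   0    1    1    1    2    2
  e   0    1    1    1    2    2
  c   0    1    1    1    2    2
LCS length = dp[5][5] = 2

2


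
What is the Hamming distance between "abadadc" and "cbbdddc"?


Comparing "abadadc" and "cbbdddc" position by position:
  Position 0: 'a' vs 'c' => differ
  Position 1: 'b' vs 'b' => same
  Position 2: 'a' vs 'b' => differ
  Position 3: 'd' vs 'd' => same
  Position 4: 'a' vs 'd' => differ
  Position 5: 'd' vs 'd' => same
  Position 6: 'c' vs 'c' => same
Total differences (Hamming distance): 3

3


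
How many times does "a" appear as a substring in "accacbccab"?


Searching for "a" in "accacbccab"
Scanning each position:
  Position 0: "a" => MATCH
  Position 1: "c" => no
  Position 2: "c" => no
  Position 3: "a" => MATCH
  Position 4: "c" => no
  Position 5: "b" => no
  Position 6: "c" => no
  Position 7: "c" => no
  Position 8: "a" => MATCH
  Position 9: "b" => no
Total occurrences: 3

3


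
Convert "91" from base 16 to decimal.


Input: "91" in base 16
Positional expansion:
  Digit '9' (value 9) x 16^1 = 144
  Digit '1' (value 1) x 16^0 = 1
Sum = 145

145


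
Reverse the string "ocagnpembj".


Input: ocagnpembj
Reading characters right to left:
  Position 9: 'j'
  Position 8: 'b'
  Position 7: 'm'
  Position 6: 'e'
  Position 5: 'p'
  Position 4: 'n'
  Position 3: 'g'
  Position 2: 'a'
  Position 1: 'c'
  Position 0: 'o'
Reversed: jbmepngaco

jbmepngaco


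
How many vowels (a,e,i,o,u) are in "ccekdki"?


Input: ccekdki
Checking each character:
  'c' at position 0: consonant
  'c' at position 1: consonant
  'e' at position 2: vowel (running total: 1)
  'k' at position 3: consonant
  'd' at position 4: consonant
  'k' at position 5: consonant
  'i' at position 6: vowel (running total: 2)
Total vowels: 2

2


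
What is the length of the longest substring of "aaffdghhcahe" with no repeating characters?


Input: "aaffdghhcahe"
Sliding window (track last position of each char):
  Position 0 ('a'): window [0,0] length 1 -- new best
  Position 1 ('a'): repeat (last at 0), move window start to 1
  Position 1 ('a'): window [1,1] length 1
  Position 2 ('f'): window [1,2] length 2 -- new best
  Position 3 ('f'): repeat (last at 2), move window start to 3
  Position 3 ('f'): window [3,3] length 1
  Position 4 ('d'): window [3,4] length 2
  Position 5 ('g'): window [3,5] length 3 -- new best
  Position 6 ('h'): window [3,6] length 4 -- new best
  Position 7 ('h'): repeat (last at 6), move window start to 7
  Position 7 ('h'): window [7,7] length 1
  Position 8 ('c'): window [7,8] length 2
  Position 9 ('a'): window [7,9] length 3
  Position 10 ('h'): repeat (last at 7), move window start to 8
  Position 10 ('h'): window [8,10] length 3
  Position 11 ('e'): window [8,11] length 4
Longest substring with no repeats: "fdgh" with length 4

4


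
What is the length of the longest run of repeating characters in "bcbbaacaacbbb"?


Input: "bcbbaacaacbbb"
Scanning for longest run:
  Position 1 ('c'): new char, reset run to 1
  Position 2 ('b'): new char, reset run to 1
  Position 3 ('b'): continues run of 'b', length=2
  Position 4 ('a'): new char, reset run to 1
  Position 5 ('a'): continues run of 'a', length=2
  Position 6 ('c'): new char, reset run to 1
  Position 7 ('a'): new char, reset run to 1
  Position 8 ('a'): continues run of 'a', length=2
  Position 9 ('c'): new char, reset run to 1
  Position 10 ('b'): new char, reset run to 1
  Position 11 ('b'): continues run of 'b', length=2
  Position 12 ('b'): continues run of 'b', length=3
Longest run: 'b' with length 3

3


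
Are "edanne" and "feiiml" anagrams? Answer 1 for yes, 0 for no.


Strings: "edanne", "feiiml"
Sorted first:  adeenn
Sorted second: efiilm
Differ at position 0: 'a' vs 'e' => not anagrams

0


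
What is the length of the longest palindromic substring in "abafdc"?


Input: "abafdc"
Checking substrings for palindromes:
  [0:3] "aba" (len 3) => palindrome
Longest palindromic substring: "aba" with length 3

3


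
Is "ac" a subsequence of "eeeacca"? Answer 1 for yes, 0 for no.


Check if "ac" is a subsequence of "eeeacca"
Greedy scan:
  Position 0 ('e'): no match needed
  Position 1 ('e'): no match needed
  Position 2 ('e'): no match needed
  Position 3 ('a'): matches sub[0] = 'a'
  Position 4 ('c'): matches sub[1] = 'c'
  Position 5 ('c'): no match needed
  Position 6 ('a'): no match needed
All 2 characters matched => is a subsequence

1


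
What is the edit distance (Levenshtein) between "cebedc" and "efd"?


Computing edit distance: "cebedc" -> "efd"
DP table:
           e    f    d
      0    1    2    3
  c   1    1    2    3
  e   2    1    2    3
  b   3    2    2    3
  e   4    3    3    3
  d   5    4    4    3
  c   6    5    5    4
Edit distance = dp[6][3] = 4

4


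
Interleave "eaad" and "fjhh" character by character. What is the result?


Interleaving "eaad" and "fjhh":
  Position 0: 'e' from first, 'f' from second => "ef"
  Position 1: 'a' from first, 'j' from second => "aj"
  Position 2: 'a' from first, 'h' from second => "ah"
  Position 3: 'd' from first, 'h' from second => "dh"
Result: efajahdh

efajahdh


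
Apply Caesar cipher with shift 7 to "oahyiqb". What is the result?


Caesar cipher: shift "oahyiqb" by 7
  'o' (pos 14) + 7 = pos 21 = 'v'
  'a' (pos 0) + 7 = pos 7 = 'h'
  'h' (pos 7) + 7 = pos 14 = 'o'
  'y' (pos 24) + 7 = pos 5 = 'f'
  'i' (pos 8) + 7 = pos 15 = 'p'
  'q' (pos 16) + 7 = pos 23 = 'x'
  'b' (pos 1) + 7 = pos 8 = 'i'
Result: vhofpxi

vhofpxi


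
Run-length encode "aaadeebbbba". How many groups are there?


Input: aaadeebbbba
Scanning for consecutive runs:
  Group 1: 'a' x 3 (positions 0-2)
  Group 2: 'd' x 1 (positions 3-3)
  Group 3: 'e' x 2 (positions 4-5)
  Group 4: 'b' x 4 (positions 6-9)
  Group 5: 'a' x 1 (positions 10-10)
Total groups: 5

5


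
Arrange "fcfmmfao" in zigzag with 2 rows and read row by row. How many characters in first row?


Zigzag "fcfmmfao" into 2 rows:
Placing characters:
  'f' => row 0
  'c' => row 1
  'f' => row 0
  'm' => row 1
  'm' => row 0
  'f' => row 1
  'a' => row 0
  'o' => row 1
Rows:
  Row 0: "ffma"
  Row 1: "cmfo"
First row length: 4

4


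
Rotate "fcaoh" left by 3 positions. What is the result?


Input: "fcaoh", rotate left by 3
First 3 characters: "fca"
Remaining characters: "oh"
Concatenate remaining + first: "oh" + "fca" = "ohfca"

ohfca


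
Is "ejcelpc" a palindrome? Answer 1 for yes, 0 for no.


Input: ejcelpc
Reversed: cplecje
  Compare pos 0 ('e') with pos 6 ('c'): MISMATCH
  Compare pos 1 ('j') with pos 5 ('p'): MISMATCH
  Compare pos 2 ('c') with pos 4 ('l'): MISMATCH
Result: not a palindrome

0


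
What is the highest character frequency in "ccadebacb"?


Input: ccadebacb
Character counts:
  'a': 2
  'b': 2
  'c': 3
  'd': 1
  'e': 1
Maximum frequency: 3

3


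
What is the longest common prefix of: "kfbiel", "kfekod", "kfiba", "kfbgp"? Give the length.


Words: kfbiel, kfekod, kfiba, kfbgp
  Position 0: all 'k' => match
  Position 1: all 'f' => match
  Position 2: ('b', 'e', 'i', 'b') => mismatch, stop
LCP = "kf" (length 2)

2


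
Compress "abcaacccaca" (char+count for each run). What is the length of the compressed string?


Input: abcaacccaca
Runs:
  'a' x 1 => "a1"
  'b' x 1 => "b1"
  'c' x 1 => "c1"
  'a' x 2 => "a2"
  'c' x 3 => "c3"
  'a' x 1 => "a1"
  'c' x 1 => "c1"
  'a' x 1 => "a1"
Compressed: "a1b1c1a2c3a1c1a1"
Compressed length: 16

16


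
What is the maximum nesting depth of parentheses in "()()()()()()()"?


Input: "()()()()()()()"
Tracking depth:
  Position 0 '(': depth becomes 1
  Position 1 ')': depth becomes 0
  Position 2 '(': depth becomes 1
  Position 3 ')': depth becomes 0
  Position 4 '(': depth becomes 1
  Position 5 ')': depth becomes 0
  Position 6 '(': depth becomes 1
  Position 7 ')': depth becomes 0
  Position 8 '(': depth becomes 1
  Position 9 ')': depth becomes 0
  Position 10 '(': depth becomes 1
  Position 11 ')': depth becomes 0
  Position 12 '(': depth becomes 1
  Position 13 ')': depth becomes 0
Maximum depth reached: 1

1


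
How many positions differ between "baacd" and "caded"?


Comparing "baacd" and "caded" position by position:
  Position 0: 'b' vs 'c' => DIFFER
  Position 1: 'a' vs 'a' => same
  Position 2: 'a' vs 'd' => DIFFER
  Position 3: 'c' vs 'e' => DIFFER
  Position 4: 'd' vs 'd' => same
Positions that differ: 3

3


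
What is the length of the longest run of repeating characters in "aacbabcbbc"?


Input: "aacbabcbbc"
Scanning for longest run:
  Position 1 ('a'): continues run of 'a', length=2
  Position 2 ('c'): new char, reset run to 1
  Position 3 ('b'): new char, reset run to 1
  Position 4 ('a'): new char, reset run to 1
  Position 5 ('b'): new char, reset run to 1
  Position 6 ('c'): new char, reset run to 1
  Position 7 ('b'): new char, reset run to 1
  Position 8 ('b'): continues run of 'b', length=2
  Position 9 ('c'): new char, reset run to 1
Longest run: 'a' with length 2

2
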